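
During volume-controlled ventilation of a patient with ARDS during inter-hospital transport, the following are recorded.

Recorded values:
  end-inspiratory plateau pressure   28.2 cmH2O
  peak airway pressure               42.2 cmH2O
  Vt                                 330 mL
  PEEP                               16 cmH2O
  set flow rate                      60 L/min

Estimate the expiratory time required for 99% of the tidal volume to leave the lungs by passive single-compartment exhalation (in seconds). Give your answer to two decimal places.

Flow: 60 L/min ÷ 60 = 1 L/s.
R = (PIP − Pplat)/V̇ = (42.2 − 28.2) / 1 = 14.0/1 = 14.0 cmH2O·s/L.
C = Vt/(Pplat − PEEP) = 330.0 / (28.2 − 16) = 330.0/12.2 = 27.049 mL/cmH2O.
τ = R × C = 14.0 × 0.02705 L/cmH2O = 0.3787 s.
t = −τ·ln(1 − 0.99) = −0.3787·ln(0.01) = 1.744 s.

1.74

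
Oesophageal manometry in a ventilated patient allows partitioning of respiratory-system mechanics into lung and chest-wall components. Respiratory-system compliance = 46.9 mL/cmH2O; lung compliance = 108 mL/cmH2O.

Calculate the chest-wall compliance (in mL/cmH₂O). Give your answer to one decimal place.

82.9

1/Ccw = 1/Crs − 1/CL.
1/Ccw = 1/46.9 − 1/108 = 0.01206.
Ccw = 82.919 mL/cmH2O.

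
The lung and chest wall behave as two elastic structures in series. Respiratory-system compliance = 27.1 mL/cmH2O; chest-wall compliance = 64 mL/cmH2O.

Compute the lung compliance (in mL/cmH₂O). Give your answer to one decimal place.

47.0

1/CL = 1/Crs − 1/Ccw.
1/CL = 1/27.1 − 1/64 = 0.02128.
CL = 46.992 mL/cmH2O.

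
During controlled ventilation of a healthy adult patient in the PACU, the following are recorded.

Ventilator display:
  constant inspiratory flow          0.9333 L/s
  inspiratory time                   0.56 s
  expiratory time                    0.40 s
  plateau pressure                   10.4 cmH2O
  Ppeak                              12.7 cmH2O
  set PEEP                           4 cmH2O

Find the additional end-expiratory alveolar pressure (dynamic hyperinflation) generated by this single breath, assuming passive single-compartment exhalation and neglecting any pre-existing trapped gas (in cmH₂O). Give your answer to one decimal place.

0.9

Vt = flow × Ti = 0.9333 L/s × 0.56 s × 1000 mL/L = 522.65 mL.
R = (PIP − Pplat)/V̇ = (12.7 − 10.4) / 0.9333 = 2.3/0.9333 = 2.464 cmH2O·s/L.
C = Vt/(Pplat − PEEP) = 522.65 / (10.4 − 4) = 522.65/6.4 = 81.664 mL/cmH2O.
τ = R × C = 2.464 × 0.08166 L/cmH2O = 0.2012 s.
Fraction remaining = e^(−Te/τ) = e^(−0.40/0.2012) = 0.137; trapped volume = 522.65 × 0.137 = 71.603 mL.
Additional alveolar pressure from trapping ≈ V_trapped / C = 71.603 / 81.664 = 0.8768 cmH2O.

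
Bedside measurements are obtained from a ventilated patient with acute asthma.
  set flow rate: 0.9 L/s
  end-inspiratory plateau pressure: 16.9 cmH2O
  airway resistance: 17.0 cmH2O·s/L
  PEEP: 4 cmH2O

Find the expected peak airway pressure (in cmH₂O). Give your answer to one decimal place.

32.2

PIP = Pplat + Raw × flow = 16.9 + 17.0 × 0.9 = 16.9 + 15.3 = 32.2 cmH2O.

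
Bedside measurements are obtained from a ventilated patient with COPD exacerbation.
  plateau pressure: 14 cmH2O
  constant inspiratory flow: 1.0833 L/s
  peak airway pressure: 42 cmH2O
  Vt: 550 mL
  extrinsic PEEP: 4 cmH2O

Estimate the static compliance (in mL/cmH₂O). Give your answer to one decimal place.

Cstat = Vt / (Pplat − PEEP) = 550 / (14 − 4) = 550 / 10.0 = 55.0 mL/cmH2O.

55.0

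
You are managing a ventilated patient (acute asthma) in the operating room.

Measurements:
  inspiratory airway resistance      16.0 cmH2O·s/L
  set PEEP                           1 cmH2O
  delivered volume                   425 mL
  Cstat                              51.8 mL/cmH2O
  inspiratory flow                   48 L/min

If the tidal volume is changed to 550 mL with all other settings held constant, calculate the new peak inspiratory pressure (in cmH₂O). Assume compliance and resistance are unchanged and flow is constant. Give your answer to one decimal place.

Flow: 48 L/min ÷ 60 = 0.8 L/s.
PIP = Vt/C + R·V̇ + PEEP (constant-flow equation of motion).
Only the elastic term changes: ΔPIP = ΔVt / C = (550 − 425) / 51.8 = 2.413 cmH2O.
Original PIP = 425/51.8 + 16.0×0.8 + 1 = 22.005 cmH2O; new PIP = 22.005 + (2.413) = 24.418 cmH2O.

24.4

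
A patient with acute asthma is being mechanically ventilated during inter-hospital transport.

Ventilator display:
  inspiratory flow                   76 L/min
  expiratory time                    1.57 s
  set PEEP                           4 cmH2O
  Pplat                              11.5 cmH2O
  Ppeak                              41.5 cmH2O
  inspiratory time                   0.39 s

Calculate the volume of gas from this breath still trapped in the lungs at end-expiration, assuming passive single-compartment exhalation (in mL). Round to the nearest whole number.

181

Flow: 76 L/min ÷ 60 = 1.2667 L/s.
Vt = flow × Ti = 1.2667 L/s × 0.39 s × 1000 mL/L = 494.01 mL.
R = (PIP − Pplat)/V̇ = (41.5 − 11.5) / 1.2667 = 30.0/1.2667 = 23.684 cmH2O·s/L.
C = Vt/(Pplat − PEEP) = 494.01 / (11.5 − 4) = 494.01/7.5 = 65.868 mL/cmH2O.
τ = R × C = 23.684 × 0.06587 L/cmH2O = 1.56 s.
Fraction remaining = e^(−Te/τ) = e^(−1.57/1.56) = 0.3655.
Trapped volume = 494.01 × 0.3655 = 180.56 mL.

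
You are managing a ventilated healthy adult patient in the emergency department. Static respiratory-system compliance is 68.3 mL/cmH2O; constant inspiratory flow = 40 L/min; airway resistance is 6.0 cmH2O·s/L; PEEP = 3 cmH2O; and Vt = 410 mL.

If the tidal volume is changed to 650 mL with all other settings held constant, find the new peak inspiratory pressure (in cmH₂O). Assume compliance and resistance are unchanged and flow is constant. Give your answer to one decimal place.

Flow: 40 L/min ÷ 60 = 0.6667 L/s.
PIP = Vt/C + R·V̇ + PEEP (constant-flow equation of motion).
Only the elastic term changes: ΔPIP = ΔVt / C = (650 − 410) / 68.3 = 3.514 cmH2O.
Original PIP = 410/68.3 + 6.0×0.6667 + 3 = 13.003 cmH2O; new PIP = 13.003 + (3.514) = 16.517 cmH2O.

16.5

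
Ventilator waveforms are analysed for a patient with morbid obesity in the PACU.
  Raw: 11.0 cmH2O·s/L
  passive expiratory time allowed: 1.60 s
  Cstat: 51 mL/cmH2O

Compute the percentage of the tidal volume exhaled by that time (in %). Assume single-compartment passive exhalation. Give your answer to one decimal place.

94.2

τ = R × C = 11.0 × 51 mL/cmH2O = 11.0 × 0.051 L/cmH2O = 0.561 s.
Passive exhalation: V(t)/V₀ = e^(−t/τ) = e^(−1.60/0.561) = 0.05773.
Fraction exhaled = 1 − 0.05773 = 0.9423 → 94.23%.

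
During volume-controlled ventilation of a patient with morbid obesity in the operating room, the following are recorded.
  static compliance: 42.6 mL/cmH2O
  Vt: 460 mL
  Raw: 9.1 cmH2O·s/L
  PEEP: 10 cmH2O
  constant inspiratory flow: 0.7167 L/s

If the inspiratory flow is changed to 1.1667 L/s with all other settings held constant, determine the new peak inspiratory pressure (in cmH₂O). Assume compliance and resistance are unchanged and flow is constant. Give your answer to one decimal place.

31.4

PIP = Vt/C + R·V̇ + PEEP (constant-flow equation of motion).
Only the resistive term changes: ΔPIP = R × ΔV̇ = 9.1 × (1.1667 − 0.7167) = 9.1 × 0.45 = 4.095 cmH2O.
Original PIP = 460/42.6 + 9.1×0.7167 + 10 = 27.32 cmH2O; new PIP = 27.32 + (4.095) = 31.415 cmH2O.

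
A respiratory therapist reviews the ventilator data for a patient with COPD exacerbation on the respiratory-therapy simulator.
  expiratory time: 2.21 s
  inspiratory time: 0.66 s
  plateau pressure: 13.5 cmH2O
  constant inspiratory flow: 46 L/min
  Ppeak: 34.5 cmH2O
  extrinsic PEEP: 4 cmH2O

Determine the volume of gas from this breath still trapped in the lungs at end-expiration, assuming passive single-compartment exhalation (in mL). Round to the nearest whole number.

111

Flow: 46 L/min ÷ 60 = 0.7667 L/s.
Vt = flow × Ti = 0.7667 L/s × 0.66 s × 1000 mL/L = 506.02 mL.
R = (PIP − Pplat)/V̇ = (34.5 − 13.5) / 0.7667 = 21.0/0.7667 = 27.39 cmH2O·s/L.
C = Vt/(Pplat − PEEP) = 506.02 / (13.5 − 4) = 506.02/9.5 = 53.265 mL/cmH2O.
τ = R × C = 27.39 × 0.05327 L/cmH2O = 1.459 s.
Fraction remaining = e^(−Te/τ) = e^(−2.21/1.459) = 0.2199.
Trapped volume = 506.02 × 0.2199 = 111.27 mL.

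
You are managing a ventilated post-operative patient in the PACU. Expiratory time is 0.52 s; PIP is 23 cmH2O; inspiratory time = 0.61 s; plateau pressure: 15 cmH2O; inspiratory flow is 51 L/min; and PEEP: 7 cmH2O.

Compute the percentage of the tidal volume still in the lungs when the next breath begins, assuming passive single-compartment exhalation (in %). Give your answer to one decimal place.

42.6

Flow: 51 L/min ÷ 60 = 0.85 L/s.
Vt = flow × Ti = 0.85 L/s × 0.61 s × 1000 mL/L = 518.5 mL.
R = (PIP − Pplat)/V̇ = (23 − 15) / 0.85 = 8.0/0.85 = 9.412 cmH2O·s/L.
C = Vt/(Pplat − PEEP) = 518.5 / (15 − 7) = 518.5/8.0 = 64.813 mL/cmH2O.
τ = R × C = 9.412 × 0.06481 L/cmH2O = 0.61 s.
Fraction remaining at end-expiration = e^(−Te/τ) = e^(−0.52/0.61) = 0.4264 → 42.64%.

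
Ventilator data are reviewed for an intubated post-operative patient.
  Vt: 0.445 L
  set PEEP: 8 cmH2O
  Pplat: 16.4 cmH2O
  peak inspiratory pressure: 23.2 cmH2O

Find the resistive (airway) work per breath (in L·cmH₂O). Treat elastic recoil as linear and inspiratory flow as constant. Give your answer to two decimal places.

With constant inspiratory flow the resistive pressure is constant at PIP − Pplat = 23.2 − 16.4 = 6.8 cmH2O, so resistive work = 6.8 × 0.445 = 3.026 L·cmH2O.

3.03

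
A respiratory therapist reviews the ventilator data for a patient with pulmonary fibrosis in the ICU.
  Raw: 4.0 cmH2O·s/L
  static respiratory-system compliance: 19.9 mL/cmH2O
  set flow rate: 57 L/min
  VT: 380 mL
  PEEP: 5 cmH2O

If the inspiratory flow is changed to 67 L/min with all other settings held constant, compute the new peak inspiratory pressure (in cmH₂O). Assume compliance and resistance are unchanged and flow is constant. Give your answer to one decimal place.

Flow: 57 L/min ÷ 60 = 0.95 L/s.
New flow: 67 L/min ÷ 60 = 1.1167 L/s.
PIP = Vt/C + R·V̇ + PEEP (constant-flow equation of motion).
Only the resistive term changes: ΔPIP = R × ΔV̇ = 4.0 × (1.1167 − 0.95) = 4.0 × 0.1667 = 0.6668 cmH2O.
Original PIP = 380/19.9 + 4.0×0.95 + 5 = 27.895 cmH2O; new PIP = 27.895 + (0.6668) = 28.562 cmH2O.

28.6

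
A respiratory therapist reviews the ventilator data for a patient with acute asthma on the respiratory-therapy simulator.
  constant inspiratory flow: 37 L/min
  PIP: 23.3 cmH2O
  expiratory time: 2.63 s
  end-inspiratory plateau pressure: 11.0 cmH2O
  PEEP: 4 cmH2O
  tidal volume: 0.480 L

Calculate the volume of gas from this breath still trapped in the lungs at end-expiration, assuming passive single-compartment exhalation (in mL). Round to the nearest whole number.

Flow: 37 L/min ÷ 60 = 0.6167 L/s.
R = (PIP − Pplat)/V̇ = (23.3 − 11.0) / 0.6167 = 12.3/0.6167 = 19.945 cmH2O·s/L.
C = Vt/(Pplat − PEEP) = 480.0 / (11.0 − 4) = 480.0/7.0 = 68.571 mL/cmH2O.
τ = R × C = 19.945 × 0.06857 L/cmH2O = 1.368 s.
Fraction remaining = e^(−Te/τ) = e^(−2.63/1.368) = 0.1462.
Trapped volume = 480.0 × 0.1462 = 70.176 mL.

70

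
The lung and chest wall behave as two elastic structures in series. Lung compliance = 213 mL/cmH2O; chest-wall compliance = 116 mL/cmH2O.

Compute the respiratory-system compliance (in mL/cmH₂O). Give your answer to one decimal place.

75.1

Lung and chest wall are elastances in series: 1/Crs = 1/CL + 1/Ccw.
1/Crs = 1/213 + 1/116 = 0.01332.
Crs = 75.075 mL/cmH2O.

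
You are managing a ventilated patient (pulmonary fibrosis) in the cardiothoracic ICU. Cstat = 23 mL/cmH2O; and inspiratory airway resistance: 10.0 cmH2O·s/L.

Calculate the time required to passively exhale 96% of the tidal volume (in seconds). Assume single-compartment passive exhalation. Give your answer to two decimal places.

0.74

τ = R × C = 10.0 × 23 mL/cmH2O = 10.0 × 0.023 L/cmH2O = 0.23 s.
Exhaled fraction f = 1 − e^(−t/τ) → t = −τ·ln(1 − f) = −0.23·ln(0.04) = 0.7403 s.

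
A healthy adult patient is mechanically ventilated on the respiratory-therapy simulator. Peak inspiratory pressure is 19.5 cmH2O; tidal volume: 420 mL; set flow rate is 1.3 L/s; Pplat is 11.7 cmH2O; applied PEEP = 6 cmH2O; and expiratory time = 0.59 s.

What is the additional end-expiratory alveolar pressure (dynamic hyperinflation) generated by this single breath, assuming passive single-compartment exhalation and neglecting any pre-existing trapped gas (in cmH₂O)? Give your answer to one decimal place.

1.5

R = (PIP − Pplat)/V̇ = (19.5 − 11.7) / 1.3 = 7.8/1.3 = 6.0 cmH2O·s/L.
C = Vt/(Pplat − PEEP) = 420.0 / (11.7 − 6) = 420.0/5.7 = 73.684 mL/cmH2O.
τ = R × C = 6.0 × 0.07368 L/cmH2O = 0.4421 s.
Fraction remaining = e^(−Te/τ) = e^(−0.59/0.4421) = 0.2633; trapped volume = 420.0 × 0.2633 = 110.59 mL.
Additional alveolar pressure from trapping ≈ V_trapped / C = 110.59 / 73.684 = 1.501 cmH2O.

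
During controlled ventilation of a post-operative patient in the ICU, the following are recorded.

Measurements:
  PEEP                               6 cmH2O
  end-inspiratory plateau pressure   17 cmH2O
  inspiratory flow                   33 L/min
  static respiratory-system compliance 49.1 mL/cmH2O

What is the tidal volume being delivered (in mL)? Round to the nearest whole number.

540

Vt = Cstat × (Pplat − PEEP) = 49.1 × (17 − 6) = 49.1 × 11.0 = 540.1 mL.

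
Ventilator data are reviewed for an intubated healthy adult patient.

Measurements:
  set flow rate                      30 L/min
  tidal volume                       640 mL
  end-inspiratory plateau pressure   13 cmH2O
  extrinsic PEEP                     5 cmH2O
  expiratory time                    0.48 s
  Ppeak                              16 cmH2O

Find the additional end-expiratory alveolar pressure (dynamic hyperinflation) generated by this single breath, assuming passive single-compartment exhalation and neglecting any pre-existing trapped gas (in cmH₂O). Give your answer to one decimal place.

2.9

Flow: 30 L/min ÷ 60 = 0.5 L/s.
R = (PIP − Pplat)/V̇ = (16 − 13) / 0.5 = 3.0/0.5 = 6.0 cmH2O·s/L.
C = Vt/(Pplat − PEEP) = 640.0 / (13 − 5) = 640.0/8.0 = 80.0 mL/cmH2O.
τ = R × C = 6.0 × 0.08 L/cmH2O = 0.48 s.
Fraction remaining = e^(−Te/τ) = e^(−0.48/0.48) = 0.3679; trapped volume = 640.0 × 0.3679 = 235.46 mL.
Additional alveolar pressure from trapping ≈ V_trapped / C = 235.46 / 80.0 = 2.943 cmH2O.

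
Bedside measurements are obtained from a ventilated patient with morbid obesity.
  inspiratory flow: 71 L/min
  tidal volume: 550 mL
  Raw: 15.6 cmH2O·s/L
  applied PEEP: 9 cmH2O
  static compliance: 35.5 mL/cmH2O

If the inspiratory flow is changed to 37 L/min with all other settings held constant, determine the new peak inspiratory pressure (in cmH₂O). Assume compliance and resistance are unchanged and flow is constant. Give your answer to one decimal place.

Flow: 71 L/min ÷ 60 = 1.1833 L/s.
New flow: 37 L/min ÷ 60 = 0.6167 L/s.
PIP = Vt/C + R·V̇ + PEEP (constant-flow equation of motion).
Only the resistive term changes: ΔPIP = R × ΔV̇ = 15.6 × (0.6167 − 1.1833) = 15.6 × -0.5666 = -8.839 cmH2O.
Original PIP = 550/35.5 + 15.6×1.1833 + 9 = 42.952 cmH2O; new PIP = 42.952 + (-8.839) = 34.113 cmH2O.

34.1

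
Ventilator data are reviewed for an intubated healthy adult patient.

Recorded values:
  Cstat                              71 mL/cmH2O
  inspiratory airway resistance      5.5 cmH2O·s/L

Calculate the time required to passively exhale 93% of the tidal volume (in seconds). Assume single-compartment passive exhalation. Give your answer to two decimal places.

1.04

τ = R × C = 5.5 × 71 mL/cmH2O = 5.5 × 0.071 L/cmH2O = 0.3905 s.
Exhaled fraction f = 1 − e^(−t/τ) → t = −τ·ln(1 − f) = −0.3905·ln(0.07) = 1.038 s.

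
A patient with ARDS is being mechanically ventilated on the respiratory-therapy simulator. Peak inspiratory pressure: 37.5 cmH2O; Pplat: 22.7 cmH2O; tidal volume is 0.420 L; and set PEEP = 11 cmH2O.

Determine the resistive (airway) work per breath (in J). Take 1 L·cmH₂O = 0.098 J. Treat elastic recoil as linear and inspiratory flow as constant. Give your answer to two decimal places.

0.61

With constant inspiratory flow the resistive pressure is constant at PIP − Pplat = 37.5 − 22.7 = 14.8 cmH2O, so resistive work = 14.8 × 0.420 = 6.216 L·cmH2O.
× 0.098 J/(L·cmH2O) → 0.6092 J.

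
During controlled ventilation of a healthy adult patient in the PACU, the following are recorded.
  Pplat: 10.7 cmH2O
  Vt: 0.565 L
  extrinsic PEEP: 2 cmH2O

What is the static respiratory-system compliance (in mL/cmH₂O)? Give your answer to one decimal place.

64.9

Cstat = Vt / (Pplat − PEEP) = 565 / (10.7 − 2) = 565 / 8.7 = 64.943 mL/cmH2O.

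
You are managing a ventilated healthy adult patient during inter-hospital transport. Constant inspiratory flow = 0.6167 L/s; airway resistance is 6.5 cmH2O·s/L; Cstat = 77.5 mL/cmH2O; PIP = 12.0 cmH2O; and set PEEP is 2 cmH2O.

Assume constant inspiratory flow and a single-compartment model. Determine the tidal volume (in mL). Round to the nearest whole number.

Equation of motion (constant flow): PIP = Vt/C + R·V̇ + PEEP.
Vt/C = PIP − R·V̇ − PEEP = 12.0 − 4.009 − 2 = 5.991 cmH2O.
Vt = C × 5.991 = 77.5 × 5.991 = 464.3 mL.

464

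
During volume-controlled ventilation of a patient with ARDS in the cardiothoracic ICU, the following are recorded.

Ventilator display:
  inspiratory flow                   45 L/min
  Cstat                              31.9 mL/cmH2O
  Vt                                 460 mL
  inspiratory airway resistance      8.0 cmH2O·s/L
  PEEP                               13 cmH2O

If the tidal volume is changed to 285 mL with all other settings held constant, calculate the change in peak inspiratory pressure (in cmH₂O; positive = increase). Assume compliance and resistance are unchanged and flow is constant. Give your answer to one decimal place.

-5.5

PIP = Vt/C + R·V̇ + PEEP (constant-flow equation of motion).
Only the elastic term changes: ΔPIP = ΔVt / C = (285 − 460) / 31.9 = -5.486 cmH2O.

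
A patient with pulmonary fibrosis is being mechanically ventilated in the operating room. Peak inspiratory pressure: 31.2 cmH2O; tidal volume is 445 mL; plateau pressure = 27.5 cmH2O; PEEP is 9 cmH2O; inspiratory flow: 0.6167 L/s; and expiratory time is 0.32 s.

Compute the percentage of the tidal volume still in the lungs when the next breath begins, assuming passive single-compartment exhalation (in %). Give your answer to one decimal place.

R = (PIP − Pplat)/V̇ = (31.2 − 27.5) / 0.6167 = 3.7/0.6167 = 6.0 cmH2O·s/L.
C = Vt/(Pplat − PEEP) = 445.0 / (27.5 − 9) = 445.0/18.5 = 24.054 mL/cmH2O.
τ = R × C = 6.0 × 0.02405 L/cmH2O = 0.1443 s.
Fraction remaining at end-expiration = e^(−Te/τ) = e^(−0.32/0.1443) = 0.1089 → 10.89%.

10.9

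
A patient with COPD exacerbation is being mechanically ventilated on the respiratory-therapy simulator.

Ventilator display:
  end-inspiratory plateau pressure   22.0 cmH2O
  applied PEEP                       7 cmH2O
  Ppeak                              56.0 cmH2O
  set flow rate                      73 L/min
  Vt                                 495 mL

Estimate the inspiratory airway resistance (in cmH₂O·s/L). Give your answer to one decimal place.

Flow: 73 L/min ÷ 60 = 1.2167 L/s.
Raw = (PIP − Pplat) / flow = (56.0 − 22.0) / 1.2167 = 34.0 / 1.2167 = 27.944 cmH2O·s/L.

27.9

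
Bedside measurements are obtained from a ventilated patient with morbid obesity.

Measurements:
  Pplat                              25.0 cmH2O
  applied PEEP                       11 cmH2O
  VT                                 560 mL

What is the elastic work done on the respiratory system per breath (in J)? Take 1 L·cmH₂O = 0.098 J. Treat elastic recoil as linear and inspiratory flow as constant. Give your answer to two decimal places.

Elastic work ≈ ½ × (Pplat − PEEP) × Vt = 0.5 × (25.0 − 11) × 0.560 L = 0.5 × 14.0 × 0.560 = 3.92 L·cmH2O.
× 0.098 J/(L·cmH2O) → 0.3842 J.

0.38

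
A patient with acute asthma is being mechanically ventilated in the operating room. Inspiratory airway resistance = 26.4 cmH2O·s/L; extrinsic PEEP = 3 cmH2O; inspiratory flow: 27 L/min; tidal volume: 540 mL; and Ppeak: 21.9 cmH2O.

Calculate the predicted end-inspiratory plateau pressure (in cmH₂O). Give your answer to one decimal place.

10.0

Flow: 27 L/min ÷ 60 = 0.45 L/s.
Pplat = PIP − Raw × flow = 21.9 − 26.4 × 0.45 = 21.9 − 11.88 = 10.02 cmH2O.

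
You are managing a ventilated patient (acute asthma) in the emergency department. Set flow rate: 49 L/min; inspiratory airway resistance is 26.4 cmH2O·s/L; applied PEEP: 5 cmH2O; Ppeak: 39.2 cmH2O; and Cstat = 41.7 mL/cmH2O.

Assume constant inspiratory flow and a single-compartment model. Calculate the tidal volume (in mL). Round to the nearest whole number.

Flow: 49 L/min ÷ 60 = 0.8167 L/s.
Equation of motion (constant flow): PIP = Vt/C + R·V̇ + PEEP.
Vt/C = PIP − R·V̇ − PEEP = 39.2 − 21.561 − 5 = 12.639 cmH2O.
Vt = C × 12.639 = 41.7 × 12.639 = 527.05 mL.

527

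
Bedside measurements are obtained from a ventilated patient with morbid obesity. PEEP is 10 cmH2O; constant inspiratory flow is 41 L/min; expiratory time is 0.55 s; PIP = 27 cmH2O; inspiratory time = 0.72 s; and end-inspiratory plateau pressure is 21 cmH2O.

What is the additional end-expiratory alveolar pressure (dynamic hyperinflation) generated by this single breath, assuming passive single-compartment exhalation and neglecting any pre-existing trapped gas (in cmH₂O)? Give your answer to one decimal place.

2.7

Flow: 41 L/min ÷ 60 = 0.6833 L/s.
Vt = flow × Ti = 0.6833 L/s × 0.72 s × 1000 mL/L = 491.98 mL.
R = (PIP − Pplat)/V̇ = (27 − 21) / 0.6833 = 6.0/0.6833 = 8.781 cmH2O·s/L.
C = Vt/(Pplat − PEEP) = 491.98 / (21 − 10) = 491.98/11.0 = 44.725 mL/cmH2O.
τ = R × C = 8.781 × 0.04473 L/cmH2O = 0.3928 s.
Fraction remaining = e^(−Te/τ) = e^(−0.55/0.3928) = 0.2465; trapped volume = 491.98 × 0.2465 = 121.27 mL.
Additional alveolar pressure from trapping ≈ V_trapped / C = 121.27 / 44.725 = 2.711 cmH2O.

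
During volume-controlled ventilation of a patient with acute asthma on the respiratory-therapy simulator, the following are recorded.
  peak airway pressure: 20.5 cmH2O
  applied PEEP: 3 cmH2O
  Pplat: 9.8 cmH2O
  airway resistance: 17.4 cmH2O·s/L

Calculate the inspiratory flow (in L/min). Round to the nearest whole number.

37

flow = (PIP − Pplat) / Raw = (20.5 − 9.8) / 17.4 = 0.6149 L/s × 60 = 36.894 L/min.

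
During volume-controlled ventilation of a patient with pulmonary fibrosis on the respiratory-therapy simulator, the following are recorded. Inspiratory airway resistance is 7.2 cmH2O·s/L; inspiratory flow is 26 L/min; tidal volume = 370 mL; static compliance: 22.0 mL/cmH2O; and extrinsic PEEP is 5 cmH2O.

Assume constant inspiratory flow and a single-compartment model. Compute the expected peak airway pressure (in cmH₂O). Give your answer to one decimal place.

24.9

Flow: 26 L/min ÷ 60 = 0.4333 L/s.
Equation of motion (constant flow): PIP = Vt/C + R·V̇ + PEEP.
PIP = 370/22.0 + 7.2×0.4333 + 5 = 16.818 + 3.12 + 5 = 24.938 cmH2O.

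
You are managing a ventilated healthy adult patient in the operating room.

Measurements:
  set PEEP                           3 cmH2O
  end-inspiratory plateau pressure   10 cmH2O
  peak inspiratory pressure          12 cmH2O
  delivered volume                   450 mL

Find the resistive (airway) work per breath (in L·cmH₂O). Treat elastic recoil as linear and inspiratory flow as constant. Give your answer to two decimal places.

With constant inspiratory flow the resistive pressure is constant at PIP − Pplat = 12 − 10 = 2.0 cmH2O, so resistive work = 2.0 × 0.450 = 0.9 L·cmH2O.

0.90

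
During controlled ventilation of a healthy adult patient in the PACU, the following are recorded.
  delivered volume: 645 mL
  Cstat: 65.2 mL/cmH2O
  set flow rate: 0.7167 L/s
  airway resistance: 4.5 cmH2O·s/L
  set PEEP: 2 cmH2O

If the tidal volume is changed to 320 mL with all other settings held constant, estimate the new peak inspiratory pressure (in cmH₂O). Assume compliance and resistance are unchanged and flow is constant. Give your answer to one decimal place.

10.1

PIP = Vt/C + R·V̇ + PEEP (constant-flow equation of motion).
Only the elastic term changes: ΔPIP = ΔVt / C = (320 − 645) / 65.2 = -4.985 cmH2O.
Original PIP = 645/65.2 + 4.5×0.7167 + 2 = 15.118 cmH2O; new PIP = 15.118 + (-4.985) = 10.133 cmH2O.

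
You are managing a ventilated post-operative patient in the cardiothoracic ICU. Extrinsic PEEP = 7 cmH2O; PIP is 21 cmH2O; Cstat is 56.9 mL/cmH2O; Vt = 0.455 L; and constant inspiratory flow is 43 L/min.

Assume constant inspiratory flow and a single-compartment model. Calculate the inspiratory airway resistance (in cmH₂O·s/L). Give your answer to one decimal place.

Flow: 43 L/min ÷ 60 = 0.7167 L/s.
Equation of motion (constant flow): PIP = Vt/C + R·V̇ + PEEP.
R·V̇ = PIP − Vt/C − PEEP = 21 − 455/56.9 − 7 = 21 − 7.996 − 7 = 6.004 cmH2O.
R = 6.004 / 0.7167 = 8.377 cmH2O·s/L.

8.4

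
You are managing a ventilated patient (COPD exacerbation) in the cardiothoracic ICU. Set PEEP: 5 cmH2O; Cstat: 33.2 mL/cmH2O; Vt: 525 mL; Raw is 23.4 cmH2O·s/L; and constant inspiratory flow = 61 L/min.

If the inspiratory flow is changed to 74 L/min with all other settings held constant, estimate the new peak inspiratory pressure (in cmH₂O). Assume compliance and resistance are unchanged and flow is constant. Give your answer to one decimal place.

49.7

Flow: 61 L/min ÷ 60 = 1.0167 L/s.
New flow: 74 L/min ÷ 60 = 1.2333 L/s.
PIP = Vt/C + R·V̇ + PEEP (constant-flow equation of motion).
Only the resistive term changes: ΔPIP = R × ΔV̇ = 23.4 × (1.2333 − 1.0167) = 23.4 × 0.2166 = 5.068 cmH2O.
Original PIP = 525/33.2 + 23.4×1.0167 + 5 = 44.604 cmH2O; new PIP = 44.604 + (5.068) = 49.672 cmH2O.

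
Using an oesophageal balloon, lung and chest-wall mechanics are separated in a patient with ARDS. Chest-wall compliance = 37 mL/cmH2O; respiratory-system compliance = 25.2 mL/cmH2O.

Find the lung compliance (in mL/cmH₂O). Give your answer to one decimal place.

79.0

1/CL = 1/Crs − 1/Ccw.
1/CL = 1/25.2 − 1/37 = 0.01266.
CL = 78.989 mL/cmH2O.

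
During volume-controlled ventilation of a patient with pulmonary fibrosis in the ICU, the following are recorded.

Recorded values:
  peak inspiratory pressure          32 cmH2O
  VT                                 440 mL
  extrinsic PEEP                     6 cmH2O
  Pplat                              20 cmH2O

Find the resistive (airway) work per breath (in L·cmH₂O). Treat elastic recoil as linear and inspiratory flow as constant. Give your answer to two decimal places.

With constant inspiratory flow the resistive pressure is constant at PIP − Pplat = 32 − 20 = 12.0 cmH2O, so resistive work = 12.0 × 0.440 = 5.28 L·cmH2O.

5.28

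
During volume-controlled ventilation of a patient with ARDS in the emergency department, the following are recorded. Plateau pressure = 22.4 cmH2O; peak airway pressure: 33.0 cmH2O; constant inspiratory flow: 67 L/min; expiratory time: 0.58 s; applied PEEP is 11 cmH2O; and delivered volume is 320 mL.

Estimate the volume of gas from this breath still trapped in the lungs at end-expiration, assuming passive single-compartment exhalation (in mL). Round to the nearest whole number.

Flow: 67 L/min ÷ 60 = 1.1167 L/s.
R = (PIP − Pplat)/V̇ = (33.0 − 22.4) / 1.1167 = 10.6/1.1167 = 9.492 cmH2O·s/L.
C = Vt/(Pplat − PEEP) = 320.0 / (22.4 − 11) = 320.0/11.4 = 28.07 mL/cmH2O.
τ = R × C = 9.492 × 0.02807 L/cmH2O = 0.2664 s.
Fraction remaining = e^(−Te/τ) = e^(−0.58/0.2664) = 0.1134.
Trapped volume = 320.0 × 0.1134 = 36.288 mL.

36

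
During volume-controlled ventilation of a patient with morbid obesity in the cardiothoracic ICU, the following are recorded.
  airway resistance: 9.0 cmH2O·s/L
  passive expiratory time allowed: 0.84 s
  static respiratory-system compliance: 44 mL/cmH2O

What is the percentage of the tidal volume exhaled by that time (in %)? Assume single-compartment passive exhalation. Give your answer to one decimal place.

τ = R × C = 9.0 × 44 mL/cmH2O = 9.0 × 0.044 L/cmH2O = 0.396 s.
Passive exhalation: V(t)/V₀ = e^(−t/τ) = e^(−0.84/0.396) = 0.1199.
Fraction exhaled = 1 − 0.1199 = 0.8801 → 88.01%.

88.0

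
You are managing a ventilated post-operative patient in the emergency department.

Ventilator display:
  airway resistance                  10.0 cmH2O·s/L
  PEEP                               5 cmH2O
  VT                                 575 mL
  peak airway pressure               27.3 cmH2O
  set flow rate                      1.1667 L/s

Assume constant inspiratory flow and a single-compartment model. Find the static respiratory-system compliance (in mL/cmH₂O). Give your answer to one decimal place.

54.1

Equation of motion (constant flow): PIP = Vt/C + R·V̇ + PEEP.
Vt/C = PIP − R·V̇ − PEEP = 27.3 − 10.0×1.1667 − 5 = 27.3 − 11.667 − 5 = 10.633 cmH2O.
C = Vt / 10.633 = 575 / 10.633 = 54.077 mL/cmH2O.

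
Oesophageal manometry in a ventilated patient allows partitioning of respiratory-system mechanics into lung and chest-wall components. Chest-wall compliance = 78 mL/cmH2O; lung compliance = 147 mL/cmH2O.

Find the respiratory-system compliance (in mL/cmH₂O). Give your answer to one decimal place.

51.0

Lung and chest wall are elastances in series: 1/Crs = 1/CL + 1/Ccw.
1/Crs = 1/147 + 1/78 = 0.01962.
Crs = 50.968 mL/cmH2O.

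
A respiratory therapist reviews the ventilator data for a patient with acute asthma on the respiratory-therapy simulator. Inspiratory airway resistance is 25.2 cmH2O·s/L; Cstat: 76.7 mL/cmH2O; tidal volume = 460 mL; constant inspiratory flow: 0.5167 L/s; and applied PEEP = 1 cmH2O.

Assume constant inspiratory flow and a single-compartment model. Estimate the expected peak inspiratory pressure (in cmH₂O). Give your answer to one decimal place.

20.0

Equation of motion (constant flow): PIP = Vt/C + R·V̇ + PEEP.
PIP = 460/76.7 + 25.2×0.5167 + 1 = 5.997 + 13.021 + 1 = 20.018 cmH2O.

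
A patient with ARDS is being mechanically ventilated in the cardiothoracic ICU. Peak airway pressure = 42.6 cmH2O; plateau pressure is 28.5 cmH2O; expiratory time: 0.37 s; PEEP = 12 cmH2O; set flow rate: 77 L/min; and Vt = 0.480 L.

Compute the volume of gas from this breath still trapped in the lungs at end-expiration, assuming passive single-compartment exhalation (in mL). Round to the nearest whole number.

Flow: 77 L/min ÷ 60 = 1.2833 L/s.
R = (PIP − Pplat)/V̇ = (42.6 − 28.5) / 1.2833 = 14.1/1.2833 = 10.987 cmH2O·s/L.
C = Vt/(Pplat − PEEP) = 480.0 / (28.5 − 12) = 480.0/16.5 = 29.091 mL/cmH2O.
τ = R × C = 10.987 × 0.02909 L/cmH2O = 0.3196 s.
Fraction remaining = e^(−Te/τ) = e^(−0.37/0.3196) = 0.3142.
Trapped volume = 480.0 × 0.3142 = 150.82 mL.

151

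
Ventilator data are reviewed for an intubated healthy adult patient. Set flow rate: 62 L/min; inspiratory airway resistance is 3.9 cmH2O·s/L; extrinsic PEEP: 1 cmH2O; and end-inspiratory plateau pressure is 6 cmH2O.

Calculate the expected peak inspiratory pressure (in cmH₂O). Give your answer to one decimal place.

10.0

Flow: 62 L/min ÷ 60 = 1.0333 L/s.
PIP = Pplat + Raw × flow = 6 + 3.9 × 1.0333 = 6 + 4.03 = 10.03 cmH2O.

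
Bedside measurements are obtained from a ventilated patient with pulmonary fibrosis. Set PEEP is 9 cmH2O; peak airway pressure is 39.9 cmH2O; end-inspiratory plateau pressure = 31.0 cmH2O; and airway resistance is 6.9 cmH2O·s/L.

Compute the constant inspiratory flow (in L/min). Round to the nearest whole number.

flow = (PIP − Pplat) / Raw = (39.9 − 31.0) / 6.9 = 1.29 L/s × 60 = 77.4 L/min.

77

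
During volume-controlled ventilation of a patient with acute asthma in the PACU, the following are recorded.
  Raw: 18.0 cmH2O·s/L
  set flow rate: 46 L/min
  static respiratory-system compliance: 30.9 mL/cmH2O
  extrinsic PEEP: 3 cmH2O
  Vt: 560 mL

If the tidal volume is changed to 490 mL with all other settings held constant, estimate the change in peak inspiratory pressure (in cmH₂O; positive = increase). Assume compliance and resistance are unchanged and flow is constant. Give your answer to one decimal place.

PIP = Vt/C + R·V̇ + PEEP (constant-flow equation of motion).
Only the elastic term changes: ΔPIP = ΔVt / C = (490 − 560) / 30.9 = -2.265 cmH2O.

-2.3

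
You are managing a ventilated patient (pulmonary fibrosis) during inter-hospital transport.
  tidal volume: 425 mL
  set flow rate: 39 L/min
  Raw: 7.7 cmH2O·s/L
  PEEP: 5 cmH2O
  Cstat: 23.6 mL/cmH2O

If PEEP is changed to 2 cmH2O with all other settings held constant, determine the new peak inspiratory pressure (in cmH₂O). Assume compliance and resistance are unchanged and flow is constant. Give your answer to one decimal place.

25.0

Flow: 39 L/min ÷ 60 = 0.65 L/s.
PIP = Vt/C + R·V̇ + PEEP (constant-flow equation of motion).
Only the baseline term changes: ΔPIP = ΔPEEP = 2 − 5 = -3.0 cmH2O.
Original PIP = 425/23.6 + 7.7×0.65 + 5 = 28.013 cmH2O; new PIP = 28.013 + (-3.0) = 25.013 cmH2O.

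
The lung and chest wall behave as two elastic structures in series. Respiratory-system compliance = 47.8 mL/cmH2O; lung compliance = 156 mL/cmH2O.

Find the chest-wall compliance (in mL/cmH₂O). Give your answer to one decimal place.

68.9

1/Ccw = 1/Crs − 1/CL.
1/Ccw = 1/47.8 − 1/156 = 0.01451.
Ccw = 68.918 mL/cmH2O.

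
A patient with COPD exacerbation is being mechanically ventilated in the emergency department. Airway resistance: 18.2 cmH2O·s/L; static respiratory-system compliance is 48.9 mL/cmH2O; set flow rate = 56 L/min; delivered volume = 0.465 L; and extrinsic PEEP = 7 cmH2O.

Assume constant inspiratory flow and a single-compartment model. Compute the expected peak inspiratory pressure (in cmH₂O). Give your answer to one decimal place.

Flow: 56 L/min ÷ 60 = 0.9333 L/s.
Equation of motion (constant flow): PIP = Vt/C + R·V̇ + PEEP.
PIP = 465/48.9 + 18.2×0.9333 + 7 = 9.509 + 16.986 + 7 = 33.495 cmH2O.

33.5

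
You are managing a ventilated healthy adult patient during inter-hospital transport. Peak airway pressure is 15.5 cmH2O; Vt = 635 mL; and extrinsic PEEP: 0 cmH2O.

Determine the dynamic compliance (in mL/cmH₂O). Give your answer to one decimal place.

41.0

Dynamic compliance = Vt / (PIP − PEEP) = 635 / (15.5 − 0) = 635 / 15.5 = 40.968 mL/cmH2O.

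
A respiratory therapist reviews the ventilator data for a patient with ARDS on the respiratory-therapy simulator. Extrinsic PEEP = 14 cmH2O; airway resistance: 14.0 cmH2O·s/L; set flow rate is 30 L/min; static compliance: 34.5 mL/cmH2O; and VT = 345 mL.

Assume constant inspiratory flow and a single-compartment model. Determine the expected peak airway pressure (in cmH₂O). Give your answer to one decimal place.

31.0

Flow: 30 L/min ÷ 60 = 0.5 L/s.
Equation of motion (constant flow): PIP = Vt/C + R·V̇ + PEEP.
PIP = 345/34.5 + 14.0×0.5 + 14 = 10.0 + 7.0 + 14 = 31.0 cmH2O.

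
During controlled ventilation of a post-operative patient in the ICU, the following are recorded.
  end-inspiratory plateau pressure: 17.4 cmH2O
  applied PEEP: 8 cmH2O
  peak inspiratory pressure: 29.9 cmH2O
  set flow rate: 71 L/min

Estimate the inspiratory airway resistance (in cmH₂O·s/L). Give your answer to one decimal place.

Flow: 71 L/min ÷ 60 = 1.1833 L/s.
Raw = (PIP − Pplat) / flow = (29.9 − 17.4) / 1.1833 = 12.5 / 1.1833 = 10.564 cmH2O·s/L.

10.6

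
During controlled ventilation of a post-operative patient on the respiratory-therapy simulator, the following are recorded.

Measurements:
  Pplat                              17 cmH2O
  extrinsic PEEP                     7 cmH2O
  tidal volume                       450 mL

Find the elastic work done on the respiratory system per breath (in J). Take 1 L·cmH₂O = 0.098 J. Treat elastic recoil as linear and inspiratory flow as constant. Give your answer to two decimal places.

Elastic work ≈ ½ × (Pplat − PEEP) × Vt = 0.5 × (17 − 7) × 0.450 L = 0.5 × 10.0 × 0.450 = 2.25 L·cmH2O.
× 0.098 J/(L·cmH2O) → 0.2205 J.

0.22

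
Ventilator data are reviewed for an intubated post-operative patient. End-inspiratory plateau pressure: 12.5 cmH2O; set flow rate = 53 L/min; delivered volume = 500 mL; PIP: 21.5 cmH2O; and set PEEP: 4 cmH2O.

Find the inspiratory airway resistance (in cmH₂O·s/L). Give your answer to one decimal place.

Flow: 53 L/min ÷ 60 = 0.8833 L/s.
Raw = (PIP − Pplat) / flow = (21.5 − 12.5) / 0.8833 = 9.0 / 0.8833 = 10.189 cmH2O·s/L.

10.2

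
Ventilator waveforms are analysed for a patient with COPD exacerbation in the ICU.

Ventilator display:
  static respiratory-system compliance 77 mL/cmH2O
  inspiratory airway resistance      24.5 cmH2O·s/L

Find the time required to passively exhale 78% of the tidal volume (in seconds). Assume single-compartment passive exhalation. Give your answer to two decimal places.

τ = R × C = 24.5 × 77 mL/cmH2O = 24.5 × 0.077 L/cmH2O = 1.887 s.
Exhaled fraction f = 1 − e^(−t/τ) → t = −τ·ln(1 − f) = −1.887·ln(0.22) = 2.857 s.

2.86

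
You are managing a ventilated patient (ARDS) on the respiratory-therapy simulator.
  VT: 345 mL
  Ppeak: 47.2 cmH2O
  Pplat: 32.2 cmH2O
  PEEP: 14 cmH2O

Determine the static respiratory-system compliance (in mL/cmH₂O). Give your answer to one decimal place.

Cstat = Vt / (Pplat − PEEP) = 345 / (32.2 − 14) = 345 / 18.2 = 18.956 mL/cmH2O.

19.0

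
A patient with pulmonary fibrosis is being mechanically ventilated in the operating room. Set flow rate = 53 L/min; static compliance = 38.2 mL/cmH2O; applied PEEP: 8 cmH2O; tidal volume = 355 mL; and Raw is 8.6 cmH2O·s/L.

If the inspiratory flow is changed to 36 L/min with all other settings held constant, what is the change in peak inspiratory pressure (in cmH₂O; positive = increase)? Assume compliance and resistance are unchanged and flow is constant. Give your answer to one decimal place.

Flow: 53 L/min ÷ 60 = 0.8833 L/s.
New flow: 36 L/min ÷ 60 = 0.6 L/s.
PIP = Vt/C + R·V̇ + PEEP (constant-flow equation of motion).
Only the resistive term changes: ΔPIP = R × ΔV̇ = 8.6 × (0.6 − 0.8833) = 8.6 × -0.2833 = -2.436 cmH2O.

-2.4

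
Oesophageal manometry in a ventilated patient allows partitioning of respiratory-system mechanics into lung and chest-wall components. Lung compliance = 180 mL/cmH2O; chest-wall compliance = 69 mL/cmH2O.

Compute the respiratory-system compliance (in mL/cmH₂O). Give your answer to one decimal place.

Lung and chest wall are elastances in series: 1/Crs = 1/CL + 1/Ccw.
1/Crs = 1/180 + 1/69 = 0.02005.
Crs = 49.875 mL/cmH2O.

49.9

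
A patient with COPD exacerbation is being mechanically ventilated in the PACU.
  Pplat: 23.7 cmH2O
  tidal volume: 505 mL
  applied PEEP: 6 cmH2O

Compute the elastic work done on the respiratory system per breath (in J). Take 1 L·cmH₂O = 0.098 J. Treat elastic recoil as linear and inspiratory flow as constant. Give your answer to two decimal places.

0.44

Elastic work ≈ ½ × (Pplat − PEEP) × Vt = 0.5 × (23.7 − 6) × 0.505 L = 0.5 × 17.7 × 0.505 = 4.469 L·cmH2O.
× 0.098 J/(L·cmH2O) → 0.438 J.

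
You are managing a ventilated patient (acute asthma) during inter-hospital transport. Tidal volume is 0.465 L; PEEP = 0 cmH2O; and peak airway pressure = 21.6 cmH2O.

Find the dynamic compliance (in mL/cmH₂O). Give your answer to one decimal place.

21.5

Dynamic compliance = Vt / (PIP − PEEP) = 465 / (21.6 − 0) = 465 / 21.6 = 21.528 mL/cmH2O.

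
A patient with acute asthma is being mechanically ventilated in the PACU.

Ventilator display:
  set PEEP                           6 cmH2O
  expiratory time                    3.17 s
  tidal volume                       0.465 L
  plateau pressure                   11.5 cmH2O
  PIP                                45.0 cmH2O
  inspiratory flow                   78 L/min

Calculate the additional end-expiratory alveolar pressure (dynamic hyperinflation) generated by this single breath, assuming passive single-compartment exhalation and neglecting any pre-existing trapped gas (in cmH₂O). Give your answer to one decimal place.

1.3

Flow: 78 L/min ÷ 60 = 1.3 L/s.
R = (PIP − Pplat)/V̇ = (45.0 − 11.5) / 1.3 = 33.5/1.3 = 25.769 cmH2O·s/L.
C = Vt/(Pplat − PEEP) = 465.0 / (11.5 − 6) = 465.0/5.5 = 84.545 mL/cmH2O.
τ = R × C = 25.769 × 0.08455 L/cmH2O = 2.179 s.
Fraction remaining = e^(−Te/τ) = e^(−3.17/2.179) = 0.2334; trapped volume = 465.0 × 0.2334 = 108.53 mL.
Additional alveolar pressure from trapping ≈ V_trapped / C = 108.53 / 84.545 = 1.284 cmH2O.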